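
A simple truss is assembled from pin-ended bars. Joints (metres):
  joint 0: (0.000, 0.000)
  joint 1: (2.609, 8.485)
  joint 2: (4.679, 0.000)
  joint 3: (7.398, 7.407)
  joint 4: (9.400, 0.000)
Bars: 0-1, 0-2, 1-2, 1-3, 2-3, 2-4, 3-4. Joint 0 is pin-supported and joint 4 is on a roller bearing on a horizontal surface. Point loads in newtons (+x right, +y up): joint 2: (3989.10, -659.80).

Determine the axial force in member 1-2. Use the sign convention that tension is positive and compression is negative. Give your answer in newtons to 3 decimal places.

385.892

N=5 nodes, M=7 members, R=3 reactions → 2N=10, M+R=10
member 0 (0-1): L=8.8771, (cx,cy)=(0.2939,0.9558)
member 1 (0-2): L=4.6790, (cx,cy)=(1.0000,0.0000)
member 2 (1-2): L=8.7338, (cx,cy)=(0.2370,-0.9715)
member 3 (1-3): L=4.9088, (cx,cy)=(0.9756,-0.2196)
member 4 (2-3): L=7.8903, (cx,cy)=(0.3446,0.9387)
member 5 (2-4): L=4.7210, (cx,cy)=(1.0000,0.0000)
member 6 (3-4): L=7.6728, (cx,cy)=(0.2609,-0.9654)
solve A·x = −loads:
  F[0-1] = -346.6854 N (compression)
  F[0-2] = +4090.9921 N (tension)
  F[1-2] = +385.8925 N (tension)
  F[1-3] = -198.1901 N (compression)
  F[2-3] = +303.4917 N (tension)
  F[2-4] = +88.7686 N (tension)
  F[3-4] = -340.2109 N (compression)
  Rx@0 = -3989.1000 N
  Ry@0 = +331.3740 N
  Ry@4 = +328.4260 N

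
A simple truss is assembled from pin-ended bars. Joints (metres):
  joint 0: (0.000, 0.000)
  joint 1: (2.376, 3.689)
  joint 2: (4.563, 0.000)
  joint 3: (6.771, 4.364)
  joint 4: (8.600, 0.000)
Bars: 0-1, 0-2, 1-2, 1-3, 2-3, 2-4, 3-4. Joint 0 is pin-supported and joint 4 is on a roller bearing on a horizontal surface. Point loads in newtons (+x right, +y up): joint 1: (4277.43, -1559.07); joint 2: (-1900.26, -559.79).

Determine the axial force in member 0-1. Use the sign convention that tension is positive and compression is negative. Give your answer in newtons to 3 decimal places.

N=5 nodes, M=7 members, R=3 reactions → 2N=10, M+R=10
member 0 (0-1): L=4.3879, (cx,cy)=(0.5415,0.8407)
member 1 (0-2): L=4.5630, (cx,cy)=(1.0000,0.0000)
member 2 (1-2): L=4.2886, (cx,cy)=(0.5100,-0.8602)
member 3 (1-3): L=4.4465, (cx,cy)=(0.9884,0.1518)
member 4 (2-3): L=4.8908, (cx,cy)=(0.4515,0.8923)
member 5 (2-4): L=4.0370, (cx,cy)=(1.0000,0.0000)
member 6 (3-4): L=4.7318, (cx,cy)=(0.3865,-0.9223)
solve A·x = −loads:
  F[0-1] = +527.7803 N (tension)
  F[0-2] = +2091.3859 N (tension)
  F[1-2] = -2787.1929 N (compression)
  F[1-3] = -2600.4201 N (compression)
  F[2-3] = +3314.3063 N (tension)
  F[2-4] = +1074.0015 N (tension)
  F[3-4] = -2778.5337 N (compression)
  Rx@0 = -2377.1700 N
  Ry@0 = -443.7111 N
  Ry@4 = +2562.5711 N

527.780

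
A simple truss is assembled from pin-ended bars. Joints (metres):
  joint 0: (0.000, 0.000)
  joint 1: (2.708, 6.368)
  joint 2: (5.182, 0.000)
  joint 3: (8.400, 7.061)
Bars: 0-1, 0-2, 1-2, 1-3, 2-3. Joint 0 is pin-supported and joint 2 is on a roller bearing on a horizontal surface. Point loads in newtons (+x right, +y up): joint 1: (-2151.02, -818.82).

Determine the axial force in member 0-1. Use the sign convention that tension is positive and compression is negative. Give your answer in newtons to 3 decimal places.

N=4 nodes, M=5 members, R=3 reactions → 2N=8, M+R=8
member 0 (0-1): L=6.9199, (cx,cy)=(0.3913,0.9202)
member 1 (0-2): L=5.1820, (cx,cy)=(1.0000,0.0000)
member 2 (1-2): L=6.8317, (cx,cy)=(0.3621,-0.9321)
member 3 (1-3): L=5.7340, (cx,cy)=(0.9927,0.1209)
member 4 (2-3): L=7.7597, (cx,cy)=(0.4147,0.9100)
solve A·x = −loads:
  F[0-1] = -3297.2045 N (compression)
  F[0-2] = -860.7036 N (compression)
  F[1-2] = +2376.7451 N (tension)
  F[1-3] = -0.0000 N (compression)
  F[2-3] = +0.0000 N (tension)
  Rx@0 = +2151.0200 N
  Ry@0 = +3034.2447 N
  Ry@2 = -2215.4247 N

-3297.204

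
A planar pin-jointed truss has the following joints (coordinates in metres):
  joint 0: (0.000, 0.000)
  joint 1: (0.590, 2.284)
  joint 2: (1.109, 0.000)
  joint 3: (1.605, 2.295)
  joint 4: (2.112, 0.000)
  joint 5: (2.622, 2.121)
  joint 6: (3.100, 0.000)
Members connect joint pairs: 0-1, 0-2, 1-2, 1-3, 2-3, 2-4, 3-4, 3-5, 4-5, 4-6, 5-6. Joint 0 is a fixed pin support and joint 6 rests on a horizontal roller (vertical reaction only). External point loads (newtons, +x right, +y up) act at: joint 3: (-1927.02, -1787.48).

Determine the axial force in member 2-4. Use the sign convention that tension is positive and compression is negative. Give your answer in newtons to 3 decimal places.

-326.466

N=7 nodes, M=11 members, R=3 reactions → 2N=14, M+R=14
member 0 (0-1): L=2.3590, (cx,cy)=(0.2501,0.9682)
member 1 (0-2): L=1.1090, (cx,cy)=(1.0000,0.0000)
member 2 (1-2): L=2.3422, (cx,cy)=(0.2216,-0.9751)
member 3 (1-3): L=1.0151, (cx,cy)=(0.9999,0.0108)
member 4 (2-3): L=2.3480, (cx,cy)=(0.2112,0.9774)
member 5 (2-4): L=1.0030, (cx,cy)=(1.0000,0.0000)
member 6 (3-4): L=2.3503, (cx,cy)=(0.2157,-0.9765)
member 7 (3-5): L=1.0318, (cx,cy)=(0.9857,-0.1686)
member 8 (4-5): L=2.1815, (cx,cy)=(0.2338,0.9723)
member 9 (4-6): L=0.9880, (cx,cy)=(1.0000,0.0000)
member 10 (5-6): L=2.1742, (cx,cy)=(0.2199,-0.9755)
solve A·x = −loads:
  F[0-1] = -2363.7690 N (compression)
  F[0-2] = -1335.8206 N (compression)
  F[1-2] = +2334.6664 N (tension)
  F[1-3] = -1108.5897 N (compression)
  F[2-3] = -2329.1919 N (compression)
  F[2-4] = -326.4657 N (compression)
  F[3-4] = +473.9585 N (tension)
  F[3-5] = +227.4844 N (tension)
  F[4-5] = -475.9908 N (compression)
  F[4-6] = -112.9448 N (compression)
  F[5-6] = +513.7324 N (tension)
  Rx@0 = +1927.0200 N
  Ry@0 = +2288.6431 N
  Ry@6 = -501.1631 N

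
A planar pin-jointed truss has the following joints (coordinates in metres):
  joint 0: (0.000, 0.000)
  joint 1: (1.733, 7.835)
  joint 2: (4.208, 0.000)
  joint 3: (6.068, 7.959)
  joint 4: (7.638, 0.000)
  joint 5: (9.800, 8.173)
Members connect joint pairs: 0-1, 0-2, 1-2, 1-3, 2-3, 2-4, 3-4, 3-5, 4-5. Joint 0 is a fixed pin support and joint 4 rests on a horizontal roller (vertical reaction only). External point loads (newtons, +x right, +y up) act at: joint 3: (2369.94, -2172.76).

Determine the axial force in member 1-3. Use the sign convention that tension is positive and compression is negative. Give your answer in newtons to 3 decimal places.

N=6 nodes, M=9 members, R=3 reactions → 2N=12, M+R=12
member 0 (0-1): L=8.0244, (cx,cy)=(0.2160,0.9764)
member 1 (0-2): L=4.2080, (cx,cy)=(1.0000,0.0000)
member 2 (1-2): L=8.2166, (cx,cy)=(0.3012,-0.9536)
member 3 (1-3): L=4.3368, (cx,cy)=(0.9996,0.0286)
member 4 (2-3): L=8.1734, (cx,cy)=(0.2276,0.9738)
member 5 (2-4): L=3.4300, (cx,cy)=(1.0000,0.0000)
member 6 (3-4): L=8.1124, (cx,cy)=(0.1935,-0.9811)
member 7 (3-5): L=3.7381, (cx,cy)=(0.9984,0.0572)
member 8 (4-5): L=8.4541, (cx,cy)=(0.2557,0.9667)
solve A·x = −loads:
  F[0-1] = +2071.8210 N (tension)
  F[0-2] = +1922.4948 N (tension)
  F[1-2] = -2089.1587 N (compression)
  F[1-3] = +1077.1794 N (tension)
  F[2-3] = +2045.8044 N (tension)
  F[2-4] = +827.6453 N (tension)
  F[3-4] = -4276.5394 N (compression)
  F[3-5] = -0.0000 N (compression)
  F[4-5] = +0.0000 N (tension)
  Rx@0 = -2369.9400 N
  Ry@0 = -2022.9274 N
  Ry@4 = +4195.6874 N

1077.179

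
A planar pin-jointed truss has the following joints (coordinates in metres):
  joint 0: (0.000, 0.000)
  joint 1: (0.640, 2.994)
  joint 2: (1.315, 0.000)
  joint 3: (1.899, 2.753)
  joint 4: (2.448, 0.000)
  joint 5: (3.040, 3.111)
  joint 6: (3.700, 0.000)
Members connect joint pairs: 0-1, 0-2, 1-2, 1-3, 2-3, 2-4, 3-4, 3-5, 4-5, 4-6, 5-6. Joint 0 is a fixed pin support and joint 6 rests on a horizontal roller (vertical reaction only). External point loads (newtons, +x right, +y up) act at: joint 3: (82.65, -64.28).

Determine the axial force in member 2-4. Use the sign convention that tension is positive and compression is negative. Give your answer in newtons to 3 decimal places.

61.813

N=7 nodes, M=11 members, R=3 reactions → 2N=14, M+R=14
member 0 (0-1): L=3.0616, (cx,cy)=(0.2090,0.9779)
member 1 (0-2): L=1.3150, (cx,cy)=(1.0000,0.0000)
member 2 (1-2): L=3.0691, (cx,cy)=(0.2199,-0.9755)
member 3 (1-3): L=1.2819, (cx,cy)=(0.9822,-0.1880)
member 4 (2-3): L=2.8143, (cx,cy)=(0.2075,0.9782)
member 5 (2-4): L=1.1330, (cx,cy)=(1.0000,0.0000)
member 6 (3-4): L=2.8072, (cx,cy)=(0.1956,-0.9807)
member 7 (3-5): L=1.1958, (cx,cy)=(0.9541,0.2994)
member 8 (4-5): L=3.1668, (cx,cy)=(0.1869,0.9824)
member 9 (4-6): L=1.2520, (cx,cy)=(1.0000,0.0000)
member 10 (5-6): L=3.1802, (cx,cy)=(0.2075,-0.9782)
solve A·x = −loads:
  F[0-1] = +30.8898 N (tension)
  F[0-2] = +76.1929 N (tension)
  F[1-2] = -33.6864 N (compression)
  F[1-3] = +14.1176 N (tension)
  F[2-3] = +33.5928 N (tension)
  F[2-4] = +61.8132 N (tension)
  F[3-4] = -109.2862 N (compression)
  F[3-5] = -42.3842 N (compression)
  F[4-5] = +109.0991 N (tension)
  F[4-6] = +20.0455 N (tension)
  F[5-6] = -96.5903 N (compression)
  Rx@0 = -82.6500 N
  Ry@0 = -30.2073 N
  Ry@6 = +94.4873 N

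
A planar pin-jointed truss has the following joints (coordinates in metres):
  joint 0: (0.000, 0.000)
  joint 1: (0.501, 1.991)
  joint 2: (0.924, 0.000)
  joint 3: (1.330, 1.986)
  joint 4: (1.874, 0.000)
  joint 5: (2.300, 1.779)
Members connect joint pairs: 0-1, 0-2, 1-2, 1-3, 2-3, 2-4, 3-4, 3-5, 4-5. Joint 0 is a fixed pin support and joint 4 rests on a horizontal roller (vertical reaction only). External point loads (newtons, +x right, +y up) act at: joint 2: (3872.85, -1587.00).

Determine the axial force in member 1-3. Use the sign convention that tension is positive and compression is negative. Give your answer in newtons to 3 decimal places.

N=6 nodes, M=9 members, R=3 reactions → 2N=12, M+R=12
member 0 (0-1): L=2.0531, (cx,cy)=(0.2440,0.9698)
member 1 (0-2): L=0.9240, (cx,cy)=(1.0000,0.0000)
member 2 (1-2): L=2.0354, (cx,cy)=(0.2078,-0.9782)
member 3 (1-3): L=0.8290, (cx,cy)=(1.0000,-0.0060)
member 4 (2-3): L=2.0271, (cx,cy)=(0.2003,0.9797)
member 5 (2-4): L=0.9500, (cx,cy)=(1.0000,0.0000)
member 6 (3-4): L=2.0592, (cx,cy)=(0.2642,-0.9645)
member 7 (3-5): L=0.9918, (cx,cy)=(0.9780,-0.2087)
member 8 (4-5): L=1.8293, (cx,cy)=(0.2329,0.9725)
solve A·x = −loads:
  F[0-1] = -829.5885 N (compression)
  F[0-2] = +4075.2905 N (tension)
  F[1-2] = +824.7706 N (tension)
  F[1-3] = -373.8492 N (compression)
  F[2-3] = +796.3731 N (tension)
  F[2-4] = +214.3379 N (tension)
  F[3-4] = -811.3155 N (compression)
  F[3-5] = +0.0000 N (tension)
  F[4-5] = -0.0000 N (compression)
  Rx@0 = -3872.8500 N
  Ry@0 = +804.5091 N
  Ry@4 = +782.4909 N

-373.849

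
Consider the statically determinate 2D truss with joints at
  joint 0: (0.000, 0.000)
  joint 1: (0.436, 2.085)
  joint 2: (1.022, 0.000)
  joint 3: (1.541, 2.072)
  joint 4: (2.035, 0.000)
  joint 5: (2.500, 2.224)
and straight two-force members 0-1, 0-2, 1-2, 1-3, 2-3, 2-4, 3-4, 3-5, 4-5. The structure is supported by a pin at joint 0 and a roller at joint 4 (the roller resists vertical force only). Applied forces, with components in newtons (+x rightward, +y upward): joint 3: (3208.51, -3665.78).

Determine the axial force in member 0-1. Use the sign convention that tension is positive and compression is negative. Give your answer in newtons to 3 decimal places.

2428.386

N=6 nodes, M=9 members, R=3 reactions → 2N=12, M+R=12
member 0 (0-1): L=2.1301, (cx,cy)=(0.2047,0.9788)
member 1 (0-2): L=1.0220, (cx,cy)=(1.0000,0.0000)
member 2 (1-2): L=2.1658, (cx,cy)=(0.2706,-0.9627)
member 3 (1-3): L=1.1051, (cx,cy)=(0.9999,-0.0118)
member 4 (2-3): L=2.1360, (cx,cy)=(0.2430,0.9700)
member 5 (2-4): L=1.0130, (cx,cy)=(1.0000,0.0000)
member 6 (3-4): L=2.1301, (cx,cy)=(0.2319,-0.9727)
member 7 (3-5): L=0.9710, (cx,cy)=(0.9877,0.1565)
member 8 (4-5): L=2.2721, (cx,cy)=(0.2047,0.9788)
solve A·x = −loads:
  F[0-1] = +2428.3859 N (tension)
  F[0-2] = +2711.4550 N (tension)
  F[1-2] = -2483.3540 N (compression)
  F[1-3] = +1169.0613 N (tension)
  F[2-3] = +2464.5824 N (tension)
  F[2-4] = +1440.6947 N (tension)
  F[3-4] = -6212.1211 N (compression)
  F[3-5] = +0.0000 N (tension)
  F[4-5] = +0.0000 N (tension)
  Rx@0 = -3208.5100 N
  Ry@0 = -2376.9717 N
  Ry@4 = +6042.7517 N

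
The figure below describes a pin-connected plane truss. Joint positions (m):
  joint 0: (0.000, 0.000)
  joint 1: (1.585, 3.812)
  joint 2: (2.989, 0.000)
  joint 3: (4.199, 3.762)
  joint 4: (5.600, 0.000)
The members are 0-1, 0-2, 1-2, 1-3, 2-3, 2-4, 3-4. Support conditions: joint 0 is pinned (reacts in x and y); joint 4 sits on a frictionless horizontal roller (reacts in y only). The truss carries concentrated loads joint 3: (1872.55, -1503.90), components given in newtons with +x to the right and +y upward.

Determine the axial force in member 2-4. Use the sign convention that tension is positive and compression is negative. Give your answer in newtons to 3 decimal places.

888.420

N=5 nodes, M=7 members, R=3 reactions → 2N=10, M+R=10
member 0 (0-1): L=4.1284, (cx,cy)=(0.3839,0.9234)
member 1 (0-2): L=2.9890, (cx,cy)=(1.0000,0.0000)
member 2 (1-2): L=4.0623, (cx,cy)=(0.3456,-0.9384)
member 3 (1-3): L=2.6145, (cx,cy)=(0.9998,-0.0191)
member 4 (2-3): L=3.9518, (cx,cy)=(0.3062,0.9520)
member 5 (2-4): L=2.6110, (cx,cy)=(1.0000,0.0000)
member 6 (3-4): L=4.0144, (cx,cy)=(0.3490,-0.9371)
solve A·x = −loads:
  F[0-1] = +954.8882 N (tension)
  F[0-2] = +1505.9423 N (tension)
  F[1-2] = -953.8031 N (compression)
  F[1-3] = +696.3828 N (tension)
  F[2-3] = +940.1830 N (tension)
  F[2-4] = +888.4205 N (tension)
  F[3-4] = -2545.6670 N (compression)
  Rx@0 = -1872.5500 N
  Ry@0 = -881.7088 N
  Ry@4 = +2385.6088 N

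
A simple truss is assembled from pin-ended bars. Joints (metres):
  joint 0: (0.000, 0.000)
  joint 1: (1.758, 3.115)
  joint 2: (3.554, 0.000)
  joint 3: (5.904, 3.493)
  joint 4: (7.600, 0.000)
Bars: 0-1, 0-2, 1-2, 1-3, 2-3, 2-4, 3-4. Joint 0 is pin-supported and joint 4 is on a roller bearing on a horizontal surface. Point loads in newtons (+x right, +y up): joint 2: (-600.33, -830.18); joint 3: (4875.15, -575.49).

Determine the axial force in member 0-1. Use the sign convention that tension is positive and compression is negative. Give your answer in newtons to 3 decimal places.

1917.896

N=5 nodes, M=7 members, R=3 reactions → 2N=10, M+R=10
member 0 (0-1): L=3.5768, (cx,cy)=(0.4915,0.8709)
member 1 (0-2): L=3.5540, (cx,cy)=(1.0000,0.0000)
member 2 (1-2): L=3.5957, (cx,cy)=(0.4995,-0.8663)
member 3 (1-3): L=4.1632, (cx,cy)=(0.9959,0.0908)
member 4 (2-3): L=4.2099, (cx,cy)=(0.5582,0.8297)
member 5 (2-4): L=4.0460, (cx,cy)=(1.0000,0.0000)
member 6 (3-4): L=3.8830, (cx,cy)=(0.4368,-0.8996)
solve A·x = −loads:
  F[0-1] = +1917.8960 N (tension)
  F[0-2] = +3332.1833 N (tension)
  F[1-2] = -1737.4560 N (compression)
  F[1-3] = +1817.9872 N (tension)
  F[2-3] = +2814.7053 N (tension)
  F[2-4] = +1493.4937 N (tension)
  F[3-4] = -3419.3356 N (compression)
  Rx@0 = -4274.8200 N
  Ry@0 = -1670.2578 N
  Ry@4 = +3075.9278 N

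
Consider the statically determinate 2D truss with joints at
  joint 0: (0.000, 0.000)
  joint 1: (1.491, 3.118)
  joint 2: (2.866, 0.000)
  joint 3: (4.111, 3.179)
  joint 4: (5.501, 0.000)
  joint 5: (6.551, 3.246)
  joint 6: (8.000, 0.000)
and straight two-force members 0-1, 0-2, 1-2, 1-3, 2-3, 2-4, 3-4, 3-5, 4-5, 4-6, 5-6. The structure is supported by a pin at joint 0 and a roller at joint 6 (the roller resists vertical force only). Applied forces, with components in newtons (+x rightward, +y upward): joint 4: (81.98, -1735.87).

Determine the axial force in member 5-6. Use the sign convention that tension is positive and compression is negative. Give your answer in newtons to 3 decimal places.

N=7 nodes, M=11 members, R=3 reactions → 2N=14, M+R=14
member 0 (0-1): L=3.4562, (cx,cy)=(0.4314,0.9022)
member 1 (0-2): L=2.8660, (cx,cy)=(1.0000,0.0000)
member 2 (1-2): L=3.4077, (cx,cy)=(0.4035,-0.9150)
member 3 (1-3): L=2.6207, (cx,cy)=(0.9997,0.0233)
member 4 (2-3): L=3.4141, (cx,cy)=(0.3647,0.9311)
member 5 (2-4): L=2.6350, (cx,cy)=(1.0000,0.0000)
member 6 (3-4): L=3.4696, (cx,cy)=(0.4006,-0.9162)
member 7 (3-5): L=2.4409, (cx,cy)=(0.9996,0.0274)
member 8 (4-5): L=3.4116, (cx,cy)=(0.3078,0.9515)
member 9 (4-6): L=2.4990, (cx,cy)=(1.0000,0.0000)
member 10 (5-6): L=3.5547, (cx,cy)=(0.4076,-0.9131)
solve A·x = −loads:
  F[0-1] = -601.0499 N (compression)
  F[0-2] = +341.2755 N (tension)
  F[1-2] = +580.0728 N (tension)
  F[1-3] = -493.4861 N (compression)
  F[2-3] = -570.0072 N (compression)
  F[2-4] = +783.1937 N (tension)
  F[3-4] = +564.0239 N (tension)
  F[3-5] = -927.5237 N (compression)
  F[4-5] = +1281.2807 N (tension)
  F[4-6] = +532.8301 N (tension)
  F[5-6] = -1307.1552 N (compression)
  Rx@0 = -81.9800 N
  Ry@0 = +542.2424 N
  Ry@6 = +1193.6276 N

-1307.155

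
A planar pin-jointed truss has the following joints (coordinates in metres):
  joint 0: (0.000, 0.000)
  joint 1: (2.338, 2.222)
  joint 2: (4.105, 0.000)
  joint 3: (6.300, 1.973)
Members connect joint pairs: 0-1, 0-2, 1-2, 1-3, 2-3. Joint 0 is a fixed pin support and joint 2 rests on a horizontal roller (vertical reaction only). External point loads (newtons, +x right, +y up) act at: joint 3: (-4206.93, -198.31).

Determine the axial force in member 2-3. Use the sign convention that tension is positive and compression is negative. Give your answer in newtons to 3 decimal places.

-646.923

N=4 nodes, M=5 members, R=3 reactions → 2N=8, M+R=8
member 0 (0-1): L=3.2255, (cx,cy)=(0.7249,0.6889)
member 1 (0-2): L=4.1050, (cx,cy)=(1.0000,0.0000)
member 2 (1-2): L=2.8389, (cx,cy)=(0.6224,-0.7827)
member 3 (1-3): L=3.9698, (cx,cy)=(0.9980,-0.0627)
member 4 (2-3): L=2.9514, (cx,cy)=(0.7437,0.6685)
solve A·x = −loads:
  F[0-1] = -2781.1913 N (compression)
  F[0-2] = -2190.9554 N (compression)
  F[1-2] = +2747.0854 N (tension)
  F[1-3] = -3733.1544 N (compression)
  F[2-3] = -646.9229 N (compression)
  Rx@0 = +4206.9300 N
  Ry@0 = +1915.9519 N
  Ry@2 = -1717.6419 N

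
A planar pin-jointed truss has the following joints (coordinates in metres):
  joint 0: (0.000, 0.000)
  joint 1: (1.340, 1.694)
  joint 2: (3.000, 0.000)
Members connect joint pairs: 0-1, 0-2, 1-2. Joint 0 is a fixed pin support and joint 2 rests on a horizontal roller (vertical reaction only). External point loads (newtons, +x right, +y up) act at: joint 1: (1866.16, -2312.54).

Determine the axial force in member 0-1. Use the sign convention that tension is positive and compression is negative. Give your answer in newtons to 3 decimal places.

-287.964

N=3 nodes, M=3 members, R=3 reactions → 2N=6, M+R=6
member 0 (0-1): L=2.1599, (cx,cy)=(0.6204,0.7843)
member 1 (0-2): L=3.0000, (cx,cy)=(1.0000,0.0000)
member 2 (1-2): L=2.3718, (cx,cy)=(0.6999,-0.7142)
solve A·x = −loads:
  F[0-1] = -287.9638 N (compression)
  F[0-2] = +2044.8112 N (tension)
  F[1-2] = -2921.5647 N (compression)
  Rx@0 = -1866.1600 N
  Ry@0 = +225.8471 N
  Ry@2 = +2086.6929 N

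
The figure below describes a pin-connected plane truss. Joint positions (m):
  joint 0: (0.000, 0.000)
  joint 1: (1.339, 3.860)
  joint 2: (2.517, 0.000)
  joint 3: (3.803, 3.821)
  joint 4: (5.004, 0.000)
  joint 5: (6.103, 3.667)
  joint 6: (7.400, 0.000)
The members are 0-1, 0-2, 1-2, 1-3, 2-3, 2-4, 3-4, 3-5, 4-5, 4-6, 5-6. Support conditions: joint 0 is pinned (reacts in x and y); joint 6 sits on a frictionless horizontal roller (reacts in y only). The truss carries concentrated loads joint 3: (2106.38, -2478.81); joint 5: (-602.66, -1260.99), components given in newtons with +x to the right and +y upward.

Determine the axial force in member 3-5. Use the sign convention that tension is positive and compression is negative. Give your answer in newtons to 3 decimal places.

-2212.783

N=7 nodes, M=11 members, R=3 reactions → 2N=14, M+R=14
member 0 (0-1): L=4.0856, (cx,cy)=(0.3277,0.9448)
member 1 (0-2): L=2.5170, (cx,cy)=(1.0000,0.0000)
member 2 (1-2): L=4.0358, (cx,cy)=(0.2919,-0.9565)
member 3 (1-3): L=2.4643, (cx,cy)=(0.9999,-0.0158)
member 4 (2-3): L=4.0316, (cx,cy)=(0.3190,0.9478)
member 5 (2-4): L=2.4870, (cx,cy)=(1.0000,0.0000)
member 6 (3-4): L=4.0053, (cx,cy)=(0.2999,-0.9540)
member 7 (3-5): L=2.3051, (cx,cy)=(0.9978,-0.0668)
member 8 (4-5): L=3.8281, (cx,cy)=(0.2871,0.9579)
member 9 (4-6): L=2.3960, (cx,cy)=(1.0000,0.0000)
member 10 (5-6): L=3.8896, (cx,cy)=(0.3335,-0.9428)
solve A·x = −loads:
  F[0-1] = -674.1605 N (compression)
  F[0-2] = +1724.6644 N (tension)
  F[1-2] = +672.8335 N (tension)
  F[1-3] = -417.3908 N (compression)
  F[2-3] = -679.0027 N (compression)
  F[2-4] = +2137.6466 N (tension)
  F[3-4] = -1775.7646 N (compression)
  F[3-5] = -2212.7825 N (compression)
  F[4-5] = +1768.4981 N (tension)
  F[4-6] = +1097.4710 N (tension)
  F[5-6] = -3291.2404 N (compression)
  Rx@0 = -1503.7200 N
  Ry@0 = +636.9270 N
  Ry@6 = +3102.8730 N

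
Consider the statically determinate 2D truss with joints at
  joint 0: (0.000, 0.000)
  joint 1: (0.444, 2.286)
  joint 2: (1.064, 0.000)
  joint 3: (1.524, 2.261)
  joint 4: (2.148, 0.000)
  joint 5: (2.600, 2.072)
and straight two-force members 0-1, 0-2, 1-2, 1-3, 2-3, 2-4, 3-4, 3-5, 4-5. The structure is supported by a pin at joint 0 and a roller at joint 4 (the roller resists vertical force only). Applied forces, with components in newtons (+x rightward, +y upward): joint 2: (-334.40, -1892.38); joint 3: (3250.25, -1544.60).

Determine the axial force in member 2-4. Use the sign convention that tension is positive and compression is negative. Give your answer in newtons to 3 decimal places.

N=6 nodes, M=9 members, R=3 reactions → 2N=12, M+R=12
member 0 (0-1): L=2.3287, (cx,cy)=(0.1907,0.9817)
member 1 (0-2): L=1.0640, (cx,cy)=(1.0000,0.0000)
member 2 (1-2): L=2.3686, (cx,cy)=(0.2618,-0.9651)
member 3 (1-3): L=1.0803, (cx,cy)=(0.9997,-0.0231)
member 4 (2-3): L=2.3073, (cx,cy)=(0.1994,0.9799)
member 5 (2-4): L=1.0840, (cx,cy)=(1.0000,0.0000)
member 6 (3-4): L=2.3455, (cx,cy)=(0.2660,-0.9640)
member 7 (3-5): L=1.0925, (cx,cy)=(0.9849,-0.1730)
member 8 (4-5): L=2.1207, (cx,cy)=(0.2131,0.9770)
solve A·x = −loads:
  F[0-1] = +2055.2275 N (tension)
  F[0-2] = +2523.9946 N (tension)
  F[1-2] = -2113.0764 N (compression)
  F[1-3] = +945.2266 N (tension)
  F[2-3] = +4012.3267 N (tension)
  F[2-4] = +1505.3567 N (tension)
  F[3-4] = -5658.4211 N (compression)
  F[3-5] = -0.0000 N (compression)
  F[4-5] = +0.0000 N (tension)
  Rx@0 = -2915.8500 N
  Ry@0 = -2017.5256 N
  Ry@4 = +5454.5056 N

1505.357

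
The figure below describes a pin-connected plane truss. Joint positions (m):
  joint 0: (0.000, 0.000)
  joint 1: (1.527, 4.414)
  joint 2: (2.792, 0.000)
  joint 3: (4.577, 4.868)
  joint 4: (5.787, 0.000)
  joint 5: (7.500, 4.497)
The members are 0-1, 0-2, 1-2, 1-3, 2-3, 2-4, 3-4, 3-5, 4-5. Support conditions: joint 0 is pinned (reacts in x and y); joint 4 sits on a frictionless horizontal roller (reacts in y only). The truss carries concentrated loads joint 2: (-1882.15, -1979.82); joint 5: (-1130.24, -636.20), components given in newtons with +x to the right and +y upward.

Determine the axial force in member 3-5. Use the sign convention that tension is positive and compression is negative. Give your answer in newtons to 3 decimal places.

-853.745

N=6 nodes, M=9 members, R=3 reactions → 2N=12, M+R=12
member 0 (0-1): L=4.6707, (cx,cy)=(0.3269,0.9450)
member 1 (0-2): L=2.7920, (cx,cy)=(1.0000,0.0000)
member 2 (1-2): L=4.5917, (cx,cy)=(0.2755,-0.9613)
member 3 (1-3): L=3.0836, (cx,cy)=(0.9891,0.1472)
member 4 (2-3): L=5.1849, (cx,cy)=(0.3443,0.9389)
member 5 (2-4): L=2.9950, (cx,cy)=(1.0000,0.0000)
member 6 (3-4): L=5.0161, (cx,cy)=(0.2412,-0.9705)
member 7 (3-5): L=2.9465, (cx,cy)=(0.9920,-0.1259)
member 8 (4-5): L=4.8122, (cx,cy)=(0.3560,0.9345)
solve A·x = −loads:
  F[0-1] = -1814.3100 N (compression)
  F[0-2] = -2419.2302 N (compression)
  F[1-2] = +1622.5667 N (tension)
  F[1-3] = -1051.6336 N (compression)
  F[2-3] = +447.3919 N (tension)
  F[2-4] = -244.0887 N (compression)
  F[3-4] = -162.5118 N (compression)
  F[3-5] = -853.7447 N (compression)
  F[4-5] = -795.8272 N (compression)
  Rx@0 = +3012.3900 N
  Ry@0 = +1714.6085 N
  Ry@4 = +901.4115 N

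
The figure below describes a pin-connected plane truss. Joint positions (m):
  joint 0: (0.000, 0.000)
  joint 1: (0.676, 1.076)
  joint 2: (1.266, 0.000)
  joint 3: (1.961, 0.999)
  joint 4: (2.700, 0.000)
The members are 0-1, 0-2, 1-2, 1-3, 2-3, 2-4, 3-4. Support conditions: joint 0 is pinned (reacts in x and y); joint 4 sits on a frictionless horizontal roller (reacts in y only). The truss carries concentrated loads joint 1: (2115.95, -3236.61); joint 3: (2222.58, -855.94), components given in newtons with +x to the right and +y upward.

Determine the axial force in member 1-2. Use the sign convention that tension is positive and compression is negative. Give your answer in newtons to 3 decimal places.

N=5 nodes, M=7 members, R=3 reactions → 2N=10, M+R=10
member 0 (0-1): L=1.2707, (cx,cy)=(0.5320,0.8468)
member 1 (0-2): L=1.2660, (cx,cy)=(1.0000,0.0000)
member 2 (1-2): L=1.2271, (cx,cy)=(0.4808,-0.8768)
member 3 (1-3): L=1.2873, (cx,cy)=(0.9982,-0.0598)
member 4 (2-3): L=1.2170, (cx,cy)=(0.5711,0.8209)
member 5 (2-4): L=1.4340, (cx,cy)=(1.0000,0.0000)
member 6 (3-4): L=1.2426, (cx,cy)=(0.5947,-0.8039)
solve A·x = −loads:
  F[0-1] = -1174.9907 N (compression)
  F[0-2] = +4963.5993 N (tension)
  F[1-2] = -2449.7281 N (compression)
  F[1-3] = -1566.0132 N (compression)
  F[2-3] = +2616.6847 N (tension)
  F[2-4] = +2291.4305 N (tension)
  F[3-4] = -3853.0359 N (compression)
  Rx@0 = -4338.5300 N
  Ry@0 = +994.9328 N
  Ry@4 = +3097.6172 N

-2449.728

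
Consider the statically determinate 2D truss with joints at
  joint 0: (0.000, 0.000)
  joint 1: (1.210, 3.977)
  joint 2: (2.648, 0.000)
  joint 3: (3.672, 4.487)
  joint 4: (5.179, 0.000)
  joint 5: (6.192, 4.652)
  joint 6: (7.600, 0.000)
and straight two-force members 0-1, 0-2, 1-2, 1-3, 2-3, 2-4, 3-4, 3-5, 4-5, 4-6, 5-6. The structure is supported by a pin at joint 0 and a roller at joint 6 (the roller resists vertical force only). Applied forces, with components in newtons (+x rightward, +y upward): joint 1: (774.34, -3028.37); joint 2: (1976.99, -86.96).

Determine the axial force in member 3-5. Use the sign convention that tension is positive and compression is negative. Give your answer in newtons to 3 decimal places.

-485.510

N=7 nodes, M=11 members, R=3 reactions → 2N=14, M+R=14
member 0 (0-1): L=4.1570, (cx,cy)=(0.2911,0.9567)
member 1 (0-2): L=2.6480, (cx,cy)=(1.0000,0.0000)
member 2 (1-2): L=4.2290, (cx,cy)=(0.3400,-0.9404)
member 3 (1-3): L=2.5143, (cx,cy)=(0.9792,0.2028)
member 4 (2-3): L=4.6024, (cx,cy)=(0.2225,0.9749)
member 5 (2-4): L=2.5310, (cx,cy)=(1.0000,0.0000)
member 6 (3-4): L=4.7333, (cx,cy)=(0.3184,-0.9480)
member 7 (3-5): L=2.5254, (cx,cy)=(0.9979,0.0653)
member 8 (4-5): L=4.7610, (cx,cy)=(0.2128,0.9771)
member 9 (4-6): L=2.4210, (cx,cy)=(1.0000,0.0000)
member 10 (5-6): L=4.8604, (cx,cy)=(0.2897,-0.9571)
solve A·x = −loads:
  F[0-1] = -2297.1451 N (compression)
  F[0-2] = +3419.9726 N (tension)
  F[1-2] = -1117.4775 N (compression)
  F[1-3] = -1085.5700 N (compression)
  F[2-3] = +1167.1053 N (tension)
  F[2-4] = +803.3281 N (tension)
  F[3-4] = -1001.4873 N (compression)
  F[3-5] = -485.5101 N (compression)
  F[4-5] = +971.6203 N (tension)
  F[4-6] = +277.7413 N (tension)
  F[5-6] = -958.7615 N (compression)
  Rx@0 = -2751.3300 N
  Ry@0 = +2197.6790 N
  Ry@6 = +917.6510 N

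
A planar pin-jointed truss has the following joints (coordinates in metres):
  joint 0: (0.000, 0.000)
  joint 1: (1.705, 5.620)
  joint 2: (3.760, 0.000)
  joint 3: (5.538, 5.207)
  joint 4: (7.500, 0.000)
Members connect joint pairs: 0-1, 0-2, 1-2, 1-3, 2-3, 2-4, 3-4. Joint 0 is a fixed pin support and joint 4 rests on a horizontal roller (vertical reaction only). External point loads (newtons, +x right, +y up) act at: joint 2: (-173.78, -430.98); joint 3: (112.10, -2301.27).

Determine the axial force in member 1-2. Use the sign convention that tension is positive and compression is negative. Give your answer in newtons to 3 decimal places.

846.019

N=5 nodes, M=7 members, R=3 reactions → 2N=10, M+R=10
member 0 (0-1): L=5.8729, (cx,cy)=(0.2903,0.9569)
member 1 (0-2): L=3.7600, (cx,cy)=(1.0000,0.0000)
member 2 (1-2): L=5.9839, (cx,cy)=(0.3434,-0.9392)
member 3 (1-3): L=3.8552, (cx,cy)=(0.9942,-0.1071)
member 4 (2-3): L=5.5022, (cx,cy)=(0.3231,0.9463)
member 5 (2-4): L=3.7400, (cx,cy)=(1.0000,0.0000)
member 6 (3-4): L=5.5644, (cx,cy)=(0.3526,-0.9358)
solve A·x = −loads:
  F[0-1] = -772.3651 N (compression)
  F[0-2] = +162.5488 N (tension)
  F[1-2] = +846.0190 N (tension)
  F[1-3] = -517.7480 N (compression)
  F[2-3] = -384.1981 N (compression)
  F[2-4] = +751.0197 N (tension)
  F[3-4] = -2129.9475 N (compression)
  Rx@0 = +61.6800 N
  Ry@0 = +739.1003 N
  Ry@4 = +1993.1497 N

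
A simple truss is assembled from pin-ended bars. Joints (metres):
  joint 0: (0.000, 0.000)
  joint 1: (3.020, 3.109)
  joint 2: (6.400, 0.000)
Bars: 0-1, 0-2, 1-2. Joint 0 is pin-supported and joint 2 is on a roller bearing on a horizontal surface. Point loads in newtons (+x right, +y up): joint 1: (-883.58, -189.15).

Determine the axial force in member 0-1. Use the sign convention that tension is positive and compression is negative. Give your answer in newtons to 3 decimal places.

N=3 nodes, M=3 members, R=3 reactions → 2N=6, M+R=6
member 0 (0-1): L=4.3343, (cx,cy)=(0.6968,0.7173)
member 1 (0-2): L=6.4000, (cx,cy)=(1.0000,0.0000)
member 2 (1-2): L=4.5924, (cx,cy)=(0.7360,-0.6770)
solve A·x = −loads:
  F[0-1] = -737.6580 N (compression)
  F[0-2] = -369.6055 N (compression)
  F[1-2] = +502.1840 N (tension)
  Rx@0 = +883.5800 N
  Ry@0 = +529.1214 N
  Ry@2 = -339.9714 N

-737.658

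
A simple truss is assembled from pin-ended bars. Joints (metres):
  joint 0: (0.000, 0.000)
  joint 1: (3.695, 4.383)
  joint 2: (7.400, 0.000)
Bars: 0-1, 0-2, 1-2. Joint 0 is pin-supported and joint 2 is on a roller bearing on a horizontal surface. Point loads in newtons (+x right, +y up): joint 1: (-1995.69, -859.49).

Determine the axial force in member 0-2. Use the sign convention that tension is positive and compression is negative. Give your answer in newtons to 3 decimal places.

N=3 nodes, M=3 members, R=3 reactions → 2N=6, M+R=6
member 0 (0-1): L=5.7327, (cx,cy)=(0.6445,0.7646)
member 1 (0-2): L=7.4000, (cx,cy)=(1.0000,0.0000)
member 2 (1-2): L=5.7391, (cx,cy)=(0.6456,-0.7637)
solve A·x = −loads:
  F[0-1] = -2108.8753 N (compression)
  F[0-2] = -636.4160 N (compression)
  F[1-2] = +985.8245 N (tension)
  Rx@0 = +1995.6900 N
  Ry@0 = +1612.3675 N
  Ry@2 = -752.8775 N

-636.416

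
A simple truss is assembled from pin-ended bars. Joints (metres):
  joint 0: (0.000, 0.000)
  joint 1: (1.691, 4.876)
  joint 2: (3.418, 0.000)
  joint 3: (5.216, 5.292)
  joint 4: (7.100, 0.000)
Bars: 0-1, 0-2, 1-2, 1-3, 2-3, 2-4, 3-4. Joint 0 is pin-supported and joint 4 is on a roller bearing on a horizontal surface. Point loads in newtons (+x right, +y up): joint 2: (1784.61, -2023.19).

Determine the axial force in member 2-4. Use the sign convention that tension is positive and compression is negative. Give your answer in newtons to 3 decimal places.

346.746

N=5 nodes, M=7 members, R=3 reactions → 2N=10, M+R=10
member 0 (0-1): L=5.1609, (cx,cy)=(0.3277,0.9448)
member 1 (0-2): L=3.4180, (cx,cy)=(1.0000,0.0000)
member 2 (1-2): L=5.1728, (cx,cy)=(0.3339,-0.9426)
member 3 (1-3): L=3.5495, (cx,cy)=(0.9931,0.1172)
member 4 (2-3): L=5.5891, (cx,cy)=(0.3217,0.9468)
member 5 (2-4): L=3.6820, (cx,cy)=(1.0000,0.0000)
member 6 (3-4): L=5.6174, (cx,cy)=(0.3354,-0.9421)
solve A·x = −loads:
  F[0-1] = -1110.5129 N (compression)
  F[0-2] = +2148.4765 N (tension)
  F[1-2] = +1024.6891 N (tension)
  F[1-3] = -710.8698 N (compression)
  F[2-3] = +1116.6538 N (tension)
  F[2-4] = +346.7460 N (tension)
  F[3-4] = -1033.8623 N (compression)
  Rx@0 = -1784.6100 N
  Ry@0 = +1049.2092 N
  Ry@4 = +973.9808 N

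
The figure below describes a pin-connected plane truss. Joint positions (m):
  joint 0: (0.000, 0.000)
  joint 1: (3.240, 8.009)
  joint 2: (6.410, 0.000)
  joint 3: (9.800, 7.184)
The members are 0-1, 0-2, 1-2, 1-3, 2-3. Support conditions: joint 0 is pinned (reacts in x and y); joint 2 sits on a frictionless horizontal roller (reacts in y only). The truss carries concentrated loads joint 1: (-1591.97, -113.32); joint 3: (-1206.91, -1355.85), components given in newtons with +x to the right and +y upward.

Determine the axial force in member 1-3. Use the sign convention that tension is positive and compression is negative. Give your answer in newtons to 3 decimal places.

-539.556

N=4 nodes, M=5 members, R=3 reactions → 2N=8, M+R=8
member 0 (0-1): L=8.6395, (cx,cy)=(0.3750,0.9270)
member 1 (0-2): L=6.4100, (cx,cy)=(1.0000,0.0000)
member 2 (1-2): L=8.6135, (cx,cy)=(0.3680,-0.9298)
member 3 (1-3): L=6.6117, (cx,cy)=(0.9922,-0.1248)
member 4 (2-3): L=7.9437, (cx,cy)=(0.4268,0.9044)
solve A·x = −loads:
  F[0-1] = -2891.7719 N (compression)
  F[0-2] = -1714.4080 N (compression)
  F[1-2] = +2833.6007 N (tension)
  F[1-3] = -539.5561 N (compression)
  F[2-3] = -1573.6695 N (compression)
  Rx@0 = +2798.8800 N
  Ry@0 = +2680.7211 N
  Ry@2 = -1211.5511 N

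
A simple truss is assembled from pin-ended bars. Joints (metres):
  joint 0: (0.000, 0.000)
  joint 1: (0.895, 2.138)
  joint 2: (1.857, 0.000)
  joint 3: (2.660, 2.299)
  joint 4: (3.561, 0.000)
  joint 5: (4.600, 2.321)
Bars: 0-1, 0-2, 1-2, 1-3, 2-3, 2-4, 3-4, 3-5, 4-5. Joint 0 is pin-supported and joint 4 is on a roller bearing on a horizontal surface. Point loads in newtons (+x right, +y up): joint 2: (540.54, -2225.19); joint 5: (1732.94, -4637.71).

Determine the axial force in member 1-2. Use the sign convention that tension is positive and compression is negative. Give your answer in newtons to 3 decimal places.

N=6 nodes, M=9 members, R=3 reactions → 2N=12, M+R=12
member 0 (0-1): L=2.3178, (cx,cy)=(0.3861,0.9224)
member 1 (0-2): L=1.8570, (cx,cy)=(1.0000,0.0000)
member 2 (1-2): L=2.3445, (cx,cy)=(0.4103,-0.9119)
member 3 (1-3): L=1.7723, (cx,cy)=(0.9959,0.0908)
member 4 (2-3): L=2.4352, (cx,cy)=(0.3297,0.9441)
member 5 (2-4): L=1.7040, (cx,cy)=(1.0000,0.0000)
member 6 (3-4): L=2.4693, (cx,cy)=(0.3649,-0.9311)
member 7 (3-5): L=1.9401, (cx,cy)=(0.9999,0.0113)
member 8 (4-5): L=2.5429, (cx,cy)=(0.4086,0.9127)
solve A·x = −loads:
  F[0-1] = +1537.0833 N (tension)
  F[0-2] = +1679.9405 N (tension)
  F[1-2] = -1436.4536 N (compression)
  F[1-3] = +1187.8698 N (tension)
  F[2-3] = +3744.5825 N (tension)
  F[2-4] = -684.7823 N (compression)
  F[3-4] = -3866.2071 N (compression)
  F[3-5] = +3828.7007 N (tension)
  F[4-5] = -5128.7539 N (compression)
  Rx@0 = -2273.4800 N
  Ry@0 = -1417.8631 N
  Ry@4 = +8280.7631 N

-1436.454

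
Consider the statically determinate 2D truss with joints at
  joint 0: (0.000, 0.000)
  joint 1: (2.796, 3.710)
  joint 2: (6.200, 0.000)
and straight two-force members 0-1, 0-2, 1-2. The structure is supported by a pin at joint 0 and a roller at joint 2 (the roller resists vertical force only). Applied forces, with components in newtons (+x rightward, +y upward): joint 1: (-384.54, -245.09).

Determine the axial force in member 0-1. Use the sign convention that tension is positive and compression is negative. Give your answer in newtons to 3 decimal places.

-456.630

N=3 nodes, M=3 members, R=3 reactions → 2N=6, M+R=6
member 0 (0-1): L=4.6456, (cx,cy)=(0.6019,0.7986)
member 1 (0-2): L=6.2000, (cx,cy)=(1.0000,0.0000)
member 2 (1-2): L=5.0350, (cx,cy)=(0.6761,-0.7368)
solve A·x = −loads:
  F[0-1] = -456.6300 N (compression)
  F[0-2] = -109.7135 N (compression)
  F[1-2] = +162.2821 N (tension)
  Rx@0 = +384.5400 N
  Ry@0 = +364.6661 N
  Ry@2 = -119.5761 N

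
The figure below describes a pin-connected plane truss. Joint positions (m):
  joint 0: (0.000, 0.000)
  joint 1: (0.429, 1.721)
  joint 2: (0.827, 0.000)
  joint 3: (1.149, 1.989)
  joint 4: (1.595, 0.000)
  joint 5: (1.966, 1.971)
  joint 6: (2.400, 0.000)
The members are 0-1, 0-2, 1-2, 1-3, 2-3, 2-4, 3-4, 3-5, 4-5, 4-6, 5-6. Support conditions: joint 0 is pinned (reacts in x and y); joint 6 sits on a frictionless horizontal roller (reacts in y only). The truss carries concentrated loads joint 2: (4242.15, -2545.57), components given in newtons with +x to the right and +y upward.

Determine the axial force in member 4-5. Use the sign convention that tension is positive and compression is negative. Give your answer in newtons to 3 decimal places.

N=7 nodes, M=11 members, R=3 reactions → 2N=14, M+R=14
member 0 (0-1): L=1.7737, (cx,cy)=(0.2419,0.9703)
member 1 (0-2): L=0.8270, (cx,cy)=(1.0000,0.0000)
member 2 (1-2): L=1.7664, (cx,cy)=(0.2253,-0.9743)
member 3 (1-3): L=0.7683, (cx,cy)=(0.9372,0.3488)
member 4 (2-3): L=2.0149, (cx,cy)=(0.1598,0.9871)
member 5 (2-4): L=0.7680, (cx,cy)=(1.0000,0.0000)
member 6 (3-4): L=2.0384, (cx,cy)=(0.2188,-0.9758)
member 7 (3-5): L=0.8172, (cx,cy)=(0.9998,-0.0220)
member 8 (4-5): L=2.0056, (cx,cy)=(0.1850,0.9827)
member 9 (4-6): L=0.8050, (cx,cy)=(1.0000,0.0000)
member 10 (5-6): L=2.0182, (cx,cy)=(0.2150,-0.9766)
solve A·x = −loads:
  F[0-1] = -1719.4631 N (compression)
  F[0-2] = +4658.0404 N (tension)
  F[1-2] = +1430.4218 N (tension)
  F[1-3] = -787.6642 N (compression)
  F[2-3] = +1166.9274 N (tension)
  F[2-4] = +551.6985 N (tension)
  F[3-4] = -890.8871 N (compression)
  F[3-5] = -356.8590 N (compression)
  F[4-5] = +884.5664 N (tension)
  F[4-6] = +193.1445 N (tension)
  F[5-6] = -898.1738 N (compression)
  Rx@0 = -4242.1500 N
  Ry@0 = +1668.4090 N
  Ry@6 = +877.1610 N

884.566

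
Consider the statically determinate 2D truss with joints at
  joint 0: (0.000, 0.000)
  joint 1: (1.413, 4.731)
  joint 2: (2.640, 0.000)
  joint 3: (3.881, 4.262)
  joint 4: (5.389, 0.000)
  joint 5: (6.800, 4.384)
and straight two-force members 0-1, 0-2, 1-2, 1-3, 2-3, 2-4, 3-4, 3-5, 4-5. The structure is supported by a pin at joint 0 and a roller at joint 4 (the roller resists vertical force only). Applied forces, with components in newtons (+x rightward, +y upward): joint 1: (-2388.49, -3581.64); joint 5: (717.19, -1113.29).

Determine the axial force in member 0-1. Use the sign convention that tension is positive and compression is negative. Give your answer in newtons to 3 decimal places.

N=6 nodes, M=9 members, R=3 reactions → 2N=12, M+R=12
member 0 (0-1): L=4.9375, (cx,cy)=(0.2862,0.9582)
member 1 (0-2): L=2.6400, (cx,cy)=(1.0000,0.0000)
member 2 (1-2): L=4.8875, (cx,cy)=(0.2510,-0.9680)
member 3 (1-3): L=2.5122, (cx,cy)=(0.9824,-0.1867)
member 4 (2-3): L=4.4390, (cx,cy)=(0.2796,0.9601)
member 5 (2-4): L=2.7490, (cx,cy)=(1.0000,0.0000)
member 6 (3-4): L=4.5209, (cx,cy)=(0.3336,-0.9427)
member 7 (3-5): L=2.9215, (cx,cy)=(0.9991,0.0418)
member 8 (4-5): L=4.6055, (cx,cy)=(0.3064,0.9519)
solve A·x = −loads:
  F[0-1] = -4033.1310 N (compression)
  F[0-2] = -517.1104 N (compression)
  F[1-2] = +52.4361 N (tension)
  F[1-3] = +1242.9899 N (tension)
  F[2-3] = -52.8648 N (compression)
  F[2-4] = -489.1671 N (compression)
  F[3-4] = +348.3252 N (tension)
  F[3-5] = +1091.1214 N (tension)
  F[4-5] = -1217.3972 N (compression)
  Rx@0 = +1671.3000 N
  Ry@0 = +3864.4523 N
  Ry@4 = +830.4777 N

-4033.131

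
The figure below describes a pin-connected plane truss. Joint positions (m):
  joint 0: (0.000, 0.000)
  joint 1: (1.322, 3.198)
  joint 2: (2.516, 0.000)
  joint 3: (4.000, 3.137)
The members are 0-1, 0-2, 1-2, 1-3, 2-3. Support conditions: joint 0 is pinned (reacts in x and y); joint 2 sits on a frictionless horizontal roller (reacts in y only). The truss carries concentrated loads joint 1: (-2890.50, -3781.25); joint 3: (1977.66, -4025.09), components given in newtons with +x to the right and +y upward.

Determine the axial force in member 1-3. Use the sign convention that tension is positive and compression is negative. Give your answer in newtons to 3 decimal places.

N=4 nodes, M=5 members, R=3 reactions → 2N=8, M+R=8
member 0 (0-1): L=3.4605, (cx,cy)=(0.3820,0.9242)
member 1 (0-2): L=2.5160, (cx,cy)=(1.0000,0.0000)
member 2 (1-2): L=3.4136, (cx,cy)=(0.3498,-0.9368)
member 3 (1-3): L=2.6787, (cx,cy)=(0.9997,-0.0228)
member 4 (2-3): L=3.4703, (cx,cy)=(0.4276,0.9040)
solve A·x = −loads:
  F[0-1] = -680.1582 N (compression)
  F[0-2] = -653.0002 N (compression)
  F[1-2] = -3458.6270 N (compression)
  F[1-3] = +3841.3967 N (tension)
  F[2-3] = -4355.9839 N (compression)
  Rx@0 = +912.8400 N
  Ry@0 = +628.5686 N
  Ry@2 = +7177.7714 N

3841.397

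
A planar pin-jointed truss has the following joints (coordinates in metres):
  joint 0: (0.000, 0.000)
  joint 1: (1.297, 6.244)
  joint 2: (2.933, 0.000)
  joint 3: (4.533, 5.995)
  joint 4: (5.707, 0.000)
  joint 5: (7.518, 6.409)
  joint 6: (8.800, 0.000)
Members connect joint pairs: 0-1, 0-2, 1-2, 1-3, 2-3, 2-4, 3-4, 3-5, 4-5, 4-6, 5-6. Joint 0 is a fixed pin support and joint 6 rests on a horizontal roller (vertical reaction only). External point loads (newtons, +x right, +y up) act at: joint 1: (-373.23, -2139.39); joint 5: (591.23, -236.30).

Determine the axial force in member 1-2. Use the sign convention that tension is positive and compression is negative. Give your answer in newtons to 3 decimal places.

N=7 nodes, M=11 members, R=3 reactions → 2N=14, M+R=14
member 0 (0-1): L=6.3773, (cx,cy)=(0.2034,0.9791)
member 1 (0-2): L=2.9330, (cx,cy)=(1.0000,0.0000)
member 2 (1-2): L=6.4548, (cx,cy)=(0.2535,-0.9673)
member 3 (1-3): L=3.2456, (cx,cy)=(0.9971,-0.0767)
member 4 (2-3): L=6.2048, (cx,cy)=(0.2579,0.9662)
member 5 (2-4): L=2.7740, (cx,cy)=(1.0000,0.0000)
member 6 (3-4): L=6.1089, (cx,cy)=(0.1922,-0.9814)
member 7 (3-5): L=3.0136, (cx,cy)=(0.9905,0.1374)
member 8 (4-5): L=6.6600, (cx,cy)=(0.2719,0.9623)
member 9 (4-6): L=3.0930, (cx,cy)=(1.0000,0.0000)
member 10 (5-6): L=6.5360, (cx,cy)=(0.1961,-0.9806)
solve A·x = −loads:
  F[0-1] = -1728.8640 N (compression)
  F[0-2] = +569.6131 N (tension)
  F[1-2] = -472.9913 N (compression)
  F[1-3] = +141.9177 N (tension)
  F[2-3] = +473.5619 N (tension)
  F[2-4] = +327.6164 N (tension)
  F[3-4] = -406.8370 N (compression)
  F[3-5] = +345.0711 N (tension)
  F[4-5] = +414.8869 N (tension)
  F[4-6] = +136.6131 N (tension)
  F[5-6] = -696.4882 N (compression)
  Rx@0 = -218.0000 N
  Ry@0 = +1692.7312 N
  Ry@6 = +682.9588 N

-472.991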